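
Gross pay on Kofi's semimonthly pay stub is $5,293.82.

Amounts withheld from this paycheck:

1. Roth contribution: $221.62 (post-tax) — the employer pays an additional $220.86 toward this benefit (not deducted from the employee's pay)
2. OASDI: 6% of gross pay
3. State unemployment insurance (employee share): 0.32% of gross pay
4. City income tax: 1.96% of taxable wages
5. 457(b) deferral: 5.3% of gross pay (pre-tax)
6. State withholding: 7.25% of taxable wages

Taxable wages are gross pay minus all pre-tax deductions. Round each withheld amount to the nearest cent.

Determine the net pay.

$3,995.34

457(b) deferral: $5,293.82 × 0.053 = $280.57
Taxable wages = $5,293.82 − $280.57 = $5,013.25
State withholding: $5,013.25 × 0.0725 = $363.46
City income tax: $5,013.25 × 0.0196 = $98.26
State unemployment insurance (employee share): $5,293.82 × 0.0032 = $16.94
OASDI: $5,293.82 × 0.06 = $317.63
Roth contribution: $221.62
(Employer's $220.86 toward Roth contribution is not withheld from the employee.)
Total deductions = $280.57 + $363.46 + $98.26 + $16.94 + $317.63 + $221.62 = $1,298.48
Net pay = $5,293.82 − $1,298.48 = $3,995.34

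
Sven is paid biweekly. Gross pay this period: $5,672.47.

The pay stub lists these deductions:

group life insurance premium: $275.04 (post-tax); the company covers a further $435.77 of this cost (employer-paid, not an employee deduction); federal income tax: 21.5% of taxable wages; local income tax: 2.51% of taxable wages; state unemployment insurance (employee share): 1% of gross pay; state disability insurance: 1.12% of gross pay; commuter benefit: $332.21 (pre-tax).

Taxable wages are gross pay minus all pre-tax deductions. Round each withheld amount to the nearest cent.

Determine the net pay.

$3,662.77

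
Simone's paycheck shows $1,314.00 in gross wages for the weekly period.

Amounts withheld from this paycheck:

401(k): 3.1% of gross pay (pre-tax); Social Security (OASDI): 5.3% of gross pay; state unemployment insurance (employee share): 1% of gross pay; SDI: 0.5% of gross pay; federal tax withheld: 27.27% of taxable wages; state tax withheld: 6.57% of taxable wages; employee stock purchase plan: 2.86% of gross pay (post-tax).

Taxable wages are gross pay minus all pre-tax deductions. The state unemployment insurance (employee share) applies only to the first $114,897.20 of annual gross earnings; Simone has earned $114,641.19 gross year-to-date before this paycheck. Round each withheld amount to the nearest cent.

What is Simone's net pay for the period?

401(k): $1,314.00 × 0.031 = $40.73
Taxable wages = $1,314.00 − $40.73 = $1,273.27
Federal tax withheld: $1,273.27 × 0.2727 = $347.22
State tax withheld: $1,273.27 × 0.0657 = $83.65
SDI: $1,314.00 × 0.005 = $6.57
Social Security (OASDI): $1,314.00 × 0.053 = $69.64
State unemployment insurance (employee share): only $114,897.20 − $114,641.19 = $256.01 of this check is subject → $256.01 × 0.01 = $2.56
Employee stock purchase plan: $1,314.00 × 0.0286 = $37.58
Total deductions = $40.73 + $347.22 + $83.65 + $6.57 + $69.64 + $2.56 + $37.58 = $587.95
Net pay = $1,314.00 − $587.95 = $726.05

$726.05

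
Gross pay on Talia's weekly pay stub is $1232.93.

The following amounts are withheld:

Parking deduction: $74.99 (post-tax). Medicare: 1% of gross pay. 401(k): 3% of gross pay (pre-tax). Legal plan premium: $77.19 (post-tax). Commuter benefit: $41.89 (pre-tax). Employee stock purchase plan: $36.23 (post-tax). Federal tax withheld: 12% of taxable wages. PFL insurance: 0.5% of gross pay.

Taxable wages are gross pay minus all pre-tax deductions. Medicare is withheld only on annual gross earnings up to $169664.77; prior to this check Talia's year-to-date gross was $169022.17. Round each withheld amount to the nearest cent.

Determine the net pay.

Commuter benefit: $41.89
401(k): $1232.93 × 0.03 = $36.99
Pre-tax total = $41.89 + $36.99 = $78.88
Taxable wages = $1232.93 − $78.88 = $1154.05
Federal tax withheld: $1154.05 × 0.12 = $138.49
Medicare: only $169664.77 − $169022.17 = $642.60 of this check is subject → $642.60 × 0.01 = $6.43
PFL insurance: $1232.93 × 0.005 = $6.16
Parking deduction: $74.99
Employee stock purchase plan: $36.23
Legal plan premium: $77.19
Total deductions = $41.89 + $36.99 + $138.49 + $6.43 + $6.16 + $74.99 + $36.23 + $77.19 = $418.37
Net pay = $1232.93 − $418.37 = $814.56

$814.56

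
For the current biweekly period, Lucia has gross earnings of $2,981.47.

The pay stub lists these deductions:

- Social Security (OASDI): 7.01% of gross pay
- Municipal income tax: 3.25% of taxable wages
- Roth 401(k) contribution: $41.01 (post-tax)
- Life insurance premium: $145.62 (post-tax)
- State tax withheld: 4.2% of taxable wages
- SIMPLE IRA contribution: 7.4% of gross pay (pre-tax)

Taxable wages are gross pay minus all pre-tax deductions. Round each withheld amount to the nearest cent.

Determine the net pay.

$2,159.52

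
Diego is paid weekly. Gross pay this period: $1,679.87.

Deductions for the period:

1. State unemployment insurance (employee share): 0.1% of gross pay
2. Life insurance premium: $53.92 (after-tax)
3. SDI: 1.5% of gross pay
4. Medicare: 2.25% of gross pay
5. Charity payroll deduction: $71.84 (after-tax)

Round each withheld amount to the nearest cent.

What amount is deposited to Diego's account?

$1,489.43

State unemployment insurance (employee share): $1,679.87 × 0.001 = $1.68
Medicare: $1,679.87 × 0.0225 = $37.80
SDI: $1,679.87 × 0.015 = $25.20
Life insurance premium: $53.92
Charity payroll deduction: $71.84
Total deductions = $1.68 + $37.80 + $25.20 + $53.92 + $71.84 = $190.44
Net pay = $1,679.87 − $190.44 = $1,489.43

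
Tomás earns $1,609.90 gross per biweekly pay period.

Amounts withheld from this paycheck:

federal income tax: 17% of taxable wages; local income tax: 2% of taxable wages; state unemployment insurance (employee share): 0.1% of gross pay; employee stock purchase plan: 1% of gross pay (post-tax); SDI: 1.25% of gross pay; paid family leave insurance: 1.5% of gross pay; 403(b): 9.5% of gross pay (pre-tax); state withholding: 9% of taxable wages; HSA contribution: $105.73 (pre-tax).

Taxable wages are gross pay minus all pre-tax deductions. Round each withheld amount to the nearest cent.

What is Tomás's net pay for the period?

403(b): $1,609.90 × 0.095 = $152.94
HSA contribution: $105.73
Pre-tax total = $152.94 + $105.73 = $258.67
Taxable wages = $1,609.90 − $258.67 = $1,351.23
Federal income tax: $1,351.23 × 0.17 = $229.71
State withholding: $1,351.23 × 0.09 = $121.61
Local income tax: $1,351.23 × 0.02 = $27.02
Paid family leave insurance: $1,609.90 × 0.015 = $24.15
SDI: $1,609.90 × 0.0125 = $20.12
State unemployment insurance (employee share): $1,609.90 × 0.001 = $1.61
Employee stock purchase plan: $1,609.90 × 0.01 = $16.10
Total deductions = $152.94 + $105.73 + $229.71 + $121.61 + $27.02 + $24.15 + $20.12 + $1.61 + $16.10 = $698.99
Net pay = $1,609.90 − $698.99 = $910.91

$910.91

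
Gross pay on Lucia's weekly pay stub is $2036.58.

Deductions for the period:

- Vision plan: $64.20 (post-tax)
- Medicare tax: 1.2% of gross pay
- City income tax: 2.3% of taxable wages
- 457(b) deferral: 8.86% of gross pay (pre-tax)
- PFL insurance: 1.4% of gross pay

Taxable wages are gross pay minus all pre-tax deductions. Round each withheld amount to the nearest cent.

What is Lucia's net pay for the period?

$1696.30

457(b) deferral: $2036.58 × 0.0886 = $180.44
Taxable wages = $2036.58 − $180.44 = $1856.14
City income tax: $1856.14 × 0.023 = $42.69
Medicare tax: $2036.58 × 0.012 = $24.44
PFL insurance: $2036.58 × 0.014 = $28.51
Vision plan: $64.20
Total deductions = $180.44 + $42.69 + $24.44 + $28.51 + $64.20 = $340.28
Net pay = $2036.58 − $340.28 = $1696.30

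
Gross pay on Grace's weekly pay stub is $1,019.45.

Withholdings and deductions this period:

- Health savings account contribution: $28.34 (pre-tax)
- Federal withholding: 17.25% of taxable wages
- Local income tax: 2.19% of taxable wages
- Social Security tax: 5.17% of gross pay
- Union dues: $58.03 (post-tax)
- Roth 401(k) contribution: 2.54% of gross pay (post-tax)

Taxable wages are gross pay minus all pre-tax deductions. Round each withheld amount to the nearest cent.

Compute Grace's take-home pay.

Health savings account contribution: $28.34
Taxable wages = $1,019.45 − $28.34 = $991.11
Federal withholding: $991.11 × 0.1725 = $170.97
Local income tax: $991.11 × 0.0219 = $21.71
Social Security tax: $1,019.45 × 0.0517 = $52.71
Roth 401(k) contribution: $1,019.45 × 0.0254 = $25.89
Union dues: $58.03
Total deductions = $28.34 + $170.97 + $21.71 + $52.71 + $25.89 + $58.03 = $357.65
Net pay = $1,019.45 − $357.65 = $661.80

$661.80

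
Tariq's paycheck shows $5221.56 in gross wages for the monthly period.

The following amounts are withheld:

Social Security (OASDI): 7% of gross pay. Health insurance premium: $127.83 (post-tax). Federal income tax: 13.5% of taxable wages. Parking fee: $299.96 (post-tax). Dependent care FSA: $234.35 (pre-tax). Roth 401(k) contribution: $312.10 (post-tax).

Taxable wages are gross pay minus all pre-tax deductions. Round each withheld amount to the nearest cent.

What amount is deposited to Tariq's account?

$3208.54

Dependent care FSA: $234.35
Taxable wages = $5221.56 − $234.35 = $4987.21
Federal income tax: $4987.21 × 0.135 = $673.27
Social Security (OASDI): $5221.56 × 0.07 = $365.51
Roth 401(k) contribution: $312.10
Health insurance premium: $127.83
Parking fee: $299.96
Total deductions = $234.35 + $673.27 + $365.51 + $312.10 + $127.83 + $299.96 = $2013.02
Net pay = $5221.56 − $2013.02 = $3208.54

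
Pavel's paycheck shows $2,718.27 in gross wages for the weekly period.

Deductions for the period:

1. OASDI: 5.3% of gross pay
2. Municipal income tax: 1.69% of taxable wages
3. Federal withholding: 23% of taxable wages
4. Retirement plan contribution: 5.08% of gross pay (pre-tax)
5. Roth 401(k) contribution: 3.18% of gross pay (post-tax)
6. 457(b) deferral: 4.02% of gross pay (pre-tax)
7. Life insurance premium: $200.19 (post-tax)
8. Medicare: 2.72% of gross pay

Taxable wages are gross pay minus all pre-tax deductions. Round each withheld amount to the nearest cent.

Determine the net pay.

457(b) deferral: $2,718.27 × 0.0402 = $109.27
Retirement plan contribution: $2,718.27 × 0.0508 = $138.09
Pre-tax total = $109.27 + $138.09 = $247.36
Taxable wages = $2,718.27 − $247.36 = $2,470.91
Federal withholding: $2,470.91 × 0.23 = $568.31
Municipal income tax: $2,470.91 × 0.0169 = $41.76
OASDI: $2,718.27 × 0.053 = $144.07
Medicare: $2,718.27 × 0.0272 = $73.94
Life insurance premium: $200.19
Roth 401(k) contribution: $2,718.27 × 0.0318 = $86.44
Total deductions = $109.27 + $138.09 + $568.31 + $41.76 + $144.07 + $73.94 + $200.19 + $86.44 = $1,362.07
Net pay = $2,718.27 − $1,362.07 = $1,356.20

$1,356.20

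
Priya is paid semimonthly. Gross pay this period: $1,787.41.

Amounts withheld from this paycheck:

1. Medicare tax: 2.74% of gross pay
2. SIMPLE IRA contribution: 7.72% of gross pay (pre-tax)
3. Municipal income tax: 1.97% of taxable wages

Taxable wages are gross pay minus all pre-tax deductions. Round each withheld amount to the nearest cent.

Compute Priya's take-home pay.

SIMPLE IRA contribution: $1,787.41 × 0.0772 = $137.99
Taxable wages = $1,787.41 − $137.99 = $1,649.42
Municipal income tax: $1,649.42 × 0.0197 = $32.49
Medicare tax: $1,787.41 × 0.0274 = $48.98
Total deductions = $137.99 + $32.49 + $48.98 = $219.46
Net pay = $1,787.41 − $219.46 = $1,567.95

$1,567.95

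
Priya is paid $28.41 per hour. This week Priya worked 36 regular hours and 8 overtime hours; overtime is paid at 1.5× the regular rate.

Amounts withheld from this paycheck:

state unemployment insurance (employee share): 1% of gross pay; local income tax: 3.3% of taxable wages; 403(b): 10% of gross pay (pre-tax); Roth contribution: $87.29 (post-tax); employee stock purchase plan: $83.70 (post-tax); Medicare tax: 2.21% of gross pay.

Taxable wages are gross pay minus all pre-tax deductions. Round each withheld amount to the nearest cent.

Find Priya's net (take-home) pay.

$972.04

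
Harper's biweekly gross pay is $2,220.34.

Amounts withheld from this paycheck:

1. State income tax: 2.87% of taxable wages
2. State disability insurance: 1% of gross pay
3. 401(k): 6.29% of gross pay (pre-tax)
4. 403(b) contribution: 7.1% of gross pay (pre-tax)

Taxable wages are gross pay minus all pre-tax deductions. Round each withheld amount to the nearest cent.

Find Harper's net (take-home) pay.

$1,845.65

401(k): $2,220.34 × 0.0629 = $139.66
403(b) contribution: $2,220.34 × 0.071 = $157.64
Pre-tax total = $139.66 + $157.64 = $297.30
Taxable wages = $2,220.34 − $297.30 = $1,923.04
State income tax: $1,923.04 × 0.0287 = $55.19
State disability insurance: $2,220.34 × 0.01 = $22.20
Total deductions = $139.66 + $157.64 + $55.19 + $22.20 = $374.69
Net pay = $2,220.34 − $374.69 = $1,845.65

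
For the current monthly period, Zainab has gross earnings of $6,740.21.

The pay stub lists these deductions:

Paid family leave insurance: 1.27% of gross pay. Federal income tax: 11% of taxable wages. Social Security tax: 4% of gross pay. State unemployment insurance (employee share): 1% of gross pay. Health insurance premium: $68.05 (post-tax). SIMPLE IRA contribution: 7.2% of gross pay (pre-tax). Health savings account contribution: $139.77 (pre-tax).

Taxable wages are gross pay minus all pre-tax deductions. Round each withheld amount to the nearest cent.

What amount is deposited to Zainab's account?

$4,951.81

Health savings account contribution: $139.77
SIMPLE IRA contribution: $6,740.21 × 0.072 = $485.30
Pre-tax total = $139.77 + $485.30 = $625.07
Taxable wages = $6,740.21 − $625.07 = $6,115.14
Federal income tax: $6,115.14 × 0.11 = $672.67
Social Security tax: $6,740.21 × 0.04 = $269.61
Paid family leave insurance: $6,740.21 × 0.0127 = $85.60
State unemployment insurance (employee share): $6,740.21 × 0.01 = $67.40
Health insurance premium: $68.05
Total deductions = $139.77 + $485.30 + $672.67 + $269.61 + $85.60 + $67.40 + $68.05 = $1,788.40
Net pay = $6,740.21 − $1,788.40 = $4,951.81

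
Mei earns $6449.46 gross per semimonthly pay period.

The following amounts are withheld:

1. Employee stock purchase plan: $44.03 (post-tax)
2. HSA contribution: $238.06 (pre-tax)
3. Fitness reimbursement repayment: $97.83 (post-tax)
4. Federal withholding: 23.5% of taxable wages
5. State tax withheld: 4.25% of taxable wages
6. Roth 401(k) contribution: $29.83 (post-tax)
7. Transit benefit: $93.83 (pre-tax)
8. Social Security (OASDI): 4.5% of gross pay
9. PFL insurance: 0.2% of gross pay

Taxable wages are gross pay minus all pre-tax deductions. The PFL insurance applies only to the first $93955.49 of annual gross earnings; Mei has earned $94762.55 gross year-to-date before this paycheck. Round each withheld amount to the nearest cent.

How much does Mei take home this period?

HSA contribution: $238.06
Transit benefit: $93.83
Pre-tax total = $238.06 + $93.83 = $331.89
Taxable wages = $6449.46 − $331.89 = $6117.57
Federal withholding: $6117.57 × 0.235 = $1437.63
State tax withheld: $6117.57 × 0.0425 = $260.00
PFL insurance: annual cap $93955.49 already reached (YTD $94762.55), so $0.00
Social Security (OASDI): $6449.46 × 0.045 = $290.23
Roth 401(k) contribution: $29.83
Fitness reimbursement repayment: $97.83
Employee stock purchase plan: $44.03
Total deductions = $238.06 + $93.83 + $1437.63 + $260.00 + $0.00 + $290.23 + $29.83 + $97.83 + $44.03 = $2491.44
Net pay = $6449.46 − $2491.44 = $3958.02

$3958.02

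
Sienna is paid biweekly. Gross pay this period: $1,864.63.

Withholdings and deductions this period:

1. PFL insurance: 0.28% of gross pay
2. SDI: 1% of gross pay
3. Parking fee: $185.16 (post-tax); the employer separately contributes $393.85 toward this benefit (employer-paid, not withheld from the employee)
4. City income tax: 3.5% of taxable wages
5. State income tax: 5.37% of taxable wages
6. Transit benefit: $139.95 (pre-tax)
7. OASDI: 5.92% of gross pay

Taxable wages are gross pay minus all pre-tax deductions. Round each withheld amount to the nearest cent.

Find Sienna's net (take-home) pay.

$1,252.28

Transit benefit: $139.95
Taxable wages = $1,864.63 − $139.95 = $1,724.68
State income tax: $1,724.68 × 0.0537 = $92.62
City income tax: $1,724.68 × 0.035 = $60.36
SDI: $1,864.63 × 0.01 = $18.65
OASDI: $1,864.63 × 0.0592 = $110.39
PFL insurance: $1,864.63 × 0.0028 = $5.22
Parking fee: $185.16
(Employer's $393.85 toward parking fee is not withheld from the employee.)
Total deductions = $139.95 + $92.62 + $60.36 + $18.65 + $110.39 + $5.22 + $185.16 = $612.35
Net pay = $1,864.63 − $612.35 = $1,252.28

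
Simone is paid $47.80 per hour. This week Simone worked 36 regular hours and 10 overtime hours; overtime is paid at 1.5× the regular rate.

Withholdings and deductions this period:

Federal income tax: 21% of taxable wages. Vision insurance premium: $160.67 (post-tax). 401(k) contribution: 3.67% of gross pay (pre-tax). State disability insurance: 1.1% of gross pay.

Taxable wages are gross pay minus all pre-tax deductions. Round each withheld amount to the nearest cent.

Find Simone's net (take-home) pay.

$1667.69

Regular pay: 36 × $47.80 = $1720.80
Overtime pay: 10 × $47.80 × 1.5 = $717.00
Gross pay = $1720.80 + $717.00 = $2437.80
401(k) contribution: $2437.80 × 0.0367 = $89.47
Taxable wages = $2437.80 − $89.47 = $2348.33
Federal income tax: $2348.33 × 0.21 = $493.15
State disability insurance: $2437.80 × 0.011 = $26.82
Vision insurance premium: $160.67
Total deductions = $89.47 + $493.15 + $26.82 + $160.67 = $770.11
Net pay = $2437.80 − $770.11 = $1667.69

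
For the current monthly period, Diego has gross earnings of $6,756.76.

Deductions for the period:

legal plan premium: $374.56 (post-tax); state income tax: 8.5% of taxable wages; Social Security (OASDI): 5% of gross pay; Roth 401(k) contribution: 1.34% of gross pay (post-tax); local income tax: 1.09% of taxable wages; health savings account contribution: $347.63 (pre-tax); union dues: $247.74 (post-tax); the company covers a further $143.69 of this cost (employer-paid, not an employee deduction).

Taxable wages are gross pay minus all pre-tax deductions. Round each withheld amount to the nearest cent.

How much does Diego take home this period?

Health savings account contribution: $347.63
Taxable wages = $6,756.76 − $347.63 = $6,409.13
State income tax: $6,409.13 × 0.085 = $544.78
Local income tax: $6,409.13 × 0.0109 = $69.86
Social Security (OASDI): $6,756.76 × 0.05 = $337.84
Roth 401(k) contribution: $6,756.76 × 0.0134 = $90.54
Legal plan premium: $374.56
Union dues: $247.74
(Employer's $143.69 toward union dues is not withheld from the employee.)
Total deductions = $347.63 + $544.78 + $69.86 + $337.84 + $90.54 + $374.56 + $247.74 = $2,012.95
Net pay = $6,756.76 − $2,012.95 = $4,743.81

$4,743.81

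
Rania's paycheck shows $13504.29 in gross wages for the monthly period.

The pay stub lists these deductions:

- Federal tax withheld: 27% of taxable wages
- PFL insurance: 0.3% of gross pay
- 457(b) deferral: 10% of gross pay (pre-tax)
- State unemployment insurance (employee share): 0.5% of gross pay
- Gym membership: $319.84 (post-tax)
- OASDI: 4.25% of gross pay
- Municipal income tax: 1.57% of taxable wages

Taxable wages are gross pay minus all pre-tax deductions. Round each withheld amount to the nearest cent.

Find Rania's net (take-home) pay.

457(b) deferral: $13504.29 × 0.1 = $1350.43
Taxable wages = $13504.29 − $1350.43 = $12153.86
Federal tax withheld: $12153.86 × 0.27 = $3281.54
Municipal income tax: $12153.86 × 0.0157 = $190.82
OASDI: $13504.29 × 0.0425 = $573.93
PFL insurance: $13504.29 × 0.003 = $40.51
State unemployment insurance (employee share): $13504.29 × 0.005 = $67.52
Gym membership: $319.84
Total deductions = $1350.43 + $3281.54 + $190.82 + $573.93 + $40.51 + $67.52 + $319.84 = $5824.59
Net pay = $13504.29 − $5824.59 = $7679.70

$7679.70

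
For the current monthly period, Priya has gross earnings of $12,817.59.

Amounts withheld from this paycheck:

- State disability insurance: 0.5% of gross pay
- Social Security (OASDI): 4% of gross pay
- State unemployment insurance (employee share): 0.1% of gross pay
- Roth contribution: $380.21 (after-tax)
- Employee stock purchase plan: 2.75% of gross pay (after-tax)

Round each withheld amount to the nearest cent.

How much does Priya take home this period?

$11,495.29

State disability insurance: $12,817.59 × 0.005 = $64.09
State unemployment insurance (employee share): $12,817.59 × 0.001 = $12.82
Social Security (OASDI): $12,817.59 × 0.04 = $512.70
Roth contribution: $380.21
Employee stock purchase plan: $12,817.59 × 0.0275 = $352.48
Total deductions = $64.09 + $12.82 + $512.70 + $380.21 + $352.48 = $1,322.30
Net pay = $12,817.59 − $1,322.30 = $11,495.29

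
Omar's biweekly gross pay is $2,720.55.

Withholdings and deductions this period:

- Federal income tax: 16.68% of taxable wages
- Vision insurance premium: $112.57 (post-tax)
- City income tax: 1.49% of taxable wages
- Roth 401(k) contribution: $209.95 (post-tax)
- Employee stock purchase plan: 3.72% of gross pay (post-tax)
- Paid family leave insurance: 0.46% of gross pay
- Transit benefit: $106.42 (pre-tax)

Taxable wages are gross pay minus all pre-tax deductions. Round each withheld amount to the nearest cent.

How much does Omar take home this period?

Transit benefit: $106.42
Taxable wages = $2,720.55 − $106.42 = $2,614.13
City income tax: $2,614.13 × 0.0149 = $38.95
Federal income tax: $2,614.13 × 0.1668 = $436.04
Paid family leave insurance: $2,720.55 × 0.0046 = $12.51
Roth 401(k) contribution: $209.95
Employee stock purchase plan: $2,720.55 × 0.0372 = $101.20
Vision insurance premium: $112.57
Total deductions = $106.42 + $38.95 + $436.04 + $12.51 + $209.95 + $101.20 + $112.57 = $1,017.64
Net pay = $2,720.55 − $1,017.64 = $1,702.91

$1,702.91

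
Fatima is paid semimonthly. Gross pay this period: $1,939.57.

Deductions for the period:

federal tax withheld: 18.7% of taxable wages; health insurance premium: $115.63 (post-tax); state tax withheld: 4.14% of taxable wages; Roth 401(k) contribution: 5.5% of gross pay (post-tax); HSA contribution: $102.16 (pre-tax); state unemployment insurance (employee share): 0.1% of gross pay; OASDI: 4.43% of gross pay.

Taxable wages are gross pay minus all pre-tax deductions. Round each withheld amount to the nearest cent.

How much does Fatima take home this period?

HSA contribution: $102.16
Taxable wages = $1,939.57 − $102.16 = $1,837.41
Federal tax withheld: $1,837.41 × 0.187 = $343.60
State tax withheld: $1,837.41 × 0.0414 = $76.07
State unemployment insurance (employee share): $1,939.57 × 0.001 = $1.94
OASDI: $1,939.57 × 0.0443 = $85.92
Health insurance premium: $115.63
Roth 401(k) contribution: $1,939.57 × 0.055 = $106.68
Total deductions = $102.16 + $343.60 + $76.07 + $1.94 + $85.92 + $115.63 + $106.68 = $832.00
Net pay = $1,939.57 − $832.00 = $1,107.57

$1,107.57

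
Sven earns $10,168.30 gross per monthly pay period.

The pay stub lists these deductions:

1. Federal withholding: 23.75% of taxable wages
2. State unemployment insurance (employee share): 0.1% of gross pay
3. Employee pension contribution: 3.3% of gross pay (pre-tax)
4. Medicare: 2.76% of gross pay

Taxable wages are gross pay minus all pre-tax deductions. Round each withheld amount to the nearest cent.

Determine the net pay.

Employee pension contribution: $10,168.30 × 0.033 = $335.55
Taxable wages = $10,168.30 − $335.55 = $9,832.75
Federal withholding: $9,832.75 × 0.2375 = $2,335.28
Medicare: $10,168.30 × 0.0276 = $280.65
State unemployment insurance (employee share): $10,168.30 × 0.001 = $10.17
Total deductions = $335.55 + $2,335.28 + $280.65 + $10.17 = $2,961.65
Net pay = $10,168.30 − $2,961.65 = $7,206.65

$7,206.65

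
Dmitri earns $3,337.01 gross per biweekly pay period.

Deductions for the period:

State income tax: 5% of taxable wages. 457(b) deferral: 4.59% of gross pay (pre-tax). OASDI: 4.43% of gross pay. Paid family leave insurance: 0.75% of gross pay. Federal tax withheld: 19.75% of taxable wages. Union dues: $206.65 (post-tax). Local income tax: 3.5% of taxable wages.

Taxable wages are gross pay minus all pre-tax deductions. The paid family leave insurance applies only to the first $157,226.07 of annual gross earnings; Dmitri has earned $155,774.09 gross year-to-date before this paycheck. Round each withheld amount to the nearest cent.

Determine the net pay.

$1,919.04

457(b) deferral: $3,337.01 × 0.0459 = $153.17
Taxable wages = $3,337.01 − $153.17 = $3,183.84
Local income tax: $3,183.84 × 0.035 = $111.43
Federal tax withheld: $3,183.84 × 0.1975 = $628.81
State income tax: $3,183.84 × 0.05 = $159.19
Paid family leave insurance: only $157,226.07 − $155,774.09 = $1,451.98 of this check is subject → $1,451.98 × 0.0075 = $10.89
OASDI: $3,337.01 × 0.0443 = $147.83
Union dues: $206.65
Total deductions = $153.17 + $111.43 + $628.81 + $159.19 + $10.89 + $147.83 + $206.65 = $1,417.97
Net pay = $3,337.01 − $1,417.97 = $1,919.04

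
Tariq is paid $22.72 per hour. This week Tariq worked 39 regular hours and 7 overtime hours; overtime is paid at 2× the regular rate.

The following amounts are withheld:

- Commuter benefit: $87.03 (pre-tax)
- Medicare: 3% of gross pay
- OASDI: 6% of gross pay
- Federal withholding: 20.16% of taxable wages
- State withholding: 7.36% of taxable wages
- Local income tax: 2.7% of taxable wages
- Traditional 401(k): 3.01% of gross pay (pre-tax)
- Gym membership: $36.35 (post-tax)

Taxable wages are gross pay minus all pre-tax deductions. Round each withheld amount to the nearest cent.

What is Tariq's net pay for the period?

Regular pay: 39 × $22.72 = $886.08
Overtime pay: 7 × $22.72 × 2 = $318.08
Gross pay = $886.08 + $318.08 = $1,204.16
Commuter benefit: $87.03
Traditional 401(k): $1,204.16 × 0.0301 = $36.25
Pre-tax total = $87.03 + $36.25 = $123.28
Taxable wages = $1,204.16 − $123.28 = $1,080.88
Local income tax: $1,080.88 × 0.027 = $29.18
State withholding: $1,080.88 × 0.0736 = $79.55
Federal withholding: $1,080.88 × 0.2016 = $217.91
Medicare: $1,204.16 × 0.03 = $36.12
OASDI: $1,204.16 × 0.06 = $72.25
Gym membership: $36.35
Total deductions = $87.03 + $36.25 + $29.18 + $79.55 + $217.91 + $36.12 + $72.25 + $36.35 = $594.64
Net pay = $1,204.16 − $594.64 = $609.52

$609.52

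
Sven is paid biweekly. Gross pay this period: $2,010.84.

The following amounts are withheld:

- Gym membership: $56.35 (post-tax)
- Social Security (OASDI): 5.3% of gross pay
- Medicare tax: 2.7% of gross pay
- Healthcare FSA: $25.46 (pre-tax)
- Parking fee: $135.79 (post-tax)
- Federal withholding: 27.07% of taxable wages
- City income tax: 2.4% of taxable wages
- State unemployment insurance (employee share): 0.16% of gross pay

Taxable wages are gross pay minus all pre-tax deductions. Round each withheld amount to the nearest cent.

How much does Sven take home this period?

$1,044.07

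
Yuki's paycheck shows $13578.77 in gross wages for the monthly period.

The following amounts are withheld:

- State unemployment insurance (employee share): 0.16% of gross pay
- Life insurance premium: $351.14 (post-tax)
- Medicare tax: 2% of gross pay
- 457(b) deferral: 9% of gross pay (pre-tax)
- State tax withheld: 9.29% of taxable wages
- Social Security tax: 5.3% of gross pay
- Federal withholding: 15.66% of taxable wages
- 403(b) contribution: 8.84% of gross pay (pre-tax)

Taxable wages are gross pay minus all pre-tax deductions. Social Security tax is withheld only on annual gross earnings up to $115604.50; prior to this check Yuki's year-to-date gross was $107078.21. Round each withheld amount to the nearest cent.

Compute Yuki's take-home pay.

$7276.48

457(b) deferral: $13578.77 × 0.09 = $1222.09
403(b) contribution: $13578.77 × 0.0884 = $1200.36
Pre-tax total = $1222.09 + $1200.36 = $2422.45
Taxable wages = $13578.77 − $2422.45 = $11156.32
Federal withholding: $11156.32 × 0.1566 = $1747.08
State tax withheld: $11156.32 × 0.0929 = $1036.42
State unemployment insurance (employee share): $13578.77 × 0.0016 = $21.73
Social Security tax: only $115604.50 − $107078.21 = $8526.29 of this check is subject → $8526.29 × 0.053 = $451.89
Medicare tax: $13578.77 × 0.02 = $271.58
Life insurance premium: $351.14
Total deductions = $1222.09 + $1200.36 + $1747.08 + $1036.42 + $21.73 + $451.89 + $271.58 + $351.14 = $6302.29
Net pay = $13578.77 − $6302.29 = $7276.48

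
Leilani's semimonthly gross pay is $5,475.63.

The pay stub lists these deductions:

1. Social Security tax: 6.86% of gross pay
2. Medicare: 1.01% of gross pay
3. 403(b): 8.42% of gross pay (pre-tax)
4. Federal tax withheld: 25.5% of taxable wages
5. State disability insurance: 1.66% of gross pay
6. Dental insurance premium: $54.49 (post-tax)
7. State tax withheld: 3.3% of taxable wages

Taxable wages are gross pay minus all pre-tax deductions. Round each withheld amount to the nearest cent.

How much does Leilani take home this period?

$2,994.06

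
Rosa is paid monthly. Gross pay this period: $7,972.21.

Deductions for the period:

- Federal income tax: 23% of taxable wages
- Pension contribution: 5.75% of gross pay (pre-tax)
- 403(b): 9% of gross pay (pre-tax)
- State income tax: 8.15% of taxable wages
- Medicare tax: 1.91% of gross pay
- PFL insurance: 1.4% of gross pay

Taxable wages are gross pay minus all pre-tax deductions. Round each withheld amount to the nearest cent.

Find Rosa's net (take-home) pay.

Pension contribution: $7,972.21 × 0.0575 = $458.40
403(b): $7,972.21 × 0.09 = $717.50
Pre-tax total = $458.40 + $717.50 = $1,175.90
Taxable wages = $7,972.21 − $1,175.90 = $6,796.31
State income tax: $6,796.31 × 0.0815 = $553.90
Federal income tax: $6,796.31 × 0.23 = $1,563.15
PFL insurance: $7,972.21 × 0.014 = $111.61
Medicare tax: $7,972.21 × 0.0191 = $152.27
Total deductions = $458.40 + $717.50 + $553.90 + $1,563.15 + $111.61 + $152.27 = $3,556.83
Net pay = $7,972.21 − $3,556.83 = $4,415.38

$4,415.38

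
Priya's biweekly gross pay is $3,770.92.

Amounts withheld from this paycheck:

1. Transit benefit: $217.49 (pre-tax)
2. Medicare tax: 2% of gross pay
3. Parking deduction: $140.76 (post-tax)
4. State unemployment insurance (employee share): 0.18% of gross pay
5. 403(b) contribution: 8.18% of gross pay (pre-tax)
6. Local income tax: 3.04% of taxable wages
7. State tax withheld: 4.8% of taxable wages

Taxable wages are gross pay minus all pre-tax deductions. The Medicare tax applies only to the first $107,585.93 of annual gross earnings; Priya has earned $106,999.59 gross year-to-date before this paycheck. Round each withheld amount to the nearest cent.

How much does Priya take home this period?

Transit benefit: $217.49
403(b) contribution: $3,770.92 × 0.0818 = $308.46
Pre-tax total = $217.49 + $308.46 = $525.95
Taxable wages = $3,770.92 − $525.95 = $3,244.97
State tax withheld: $3,244.97 × 0.048 = $155.76
Local income tax: $3,244.97 × 0.0304 = $98.65
State unemployment insurance (employee share): $3,770.92 × 0.0018 = $6.79
Medicare tax: only $107,585.93 − $106,999.59 = $586.34 of this check is subject → $586.34 × 0.02 = $11.73
Parking deduction: $140.76
Total deductions = $217.49 + $308.46 + $155.76 + $98.65 + $6.79 + $11.73 + $140.76 = $939.64
Net pay = $3,770.92 − $939.64 = $2,831.28

$2,831.28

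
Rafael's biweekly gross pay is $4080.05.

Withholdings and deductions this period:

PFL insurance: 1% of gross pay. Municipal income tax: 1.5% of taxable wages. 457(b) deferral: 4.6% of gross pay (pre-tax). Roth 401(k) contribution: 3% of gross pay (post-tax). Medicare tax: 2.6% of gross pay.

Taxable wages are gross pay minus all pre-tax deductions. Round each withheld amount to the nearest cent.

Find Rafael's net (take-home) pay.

457(b) deferral: $4080.05 × 0.046 = $187.68
Taxable wages = $4080.05 − $187.68 = $3892.37
Municipal income tax: $3892.37 × 0.015 = $58.39
Medicare tax: $4080.05 × 0.026 = $106.08
PFL insurance: $4080.05 × 0.01 = $40.80
Roth 401(k) contribution: $4080.05 × 0.03 = $122.40
Total deductions = $187.68 + $58.39 + $106.08 + $40.80 + $122.40 = $515.35
Net pay = $4080.05 − $515.35 = $3564.70

$3564.70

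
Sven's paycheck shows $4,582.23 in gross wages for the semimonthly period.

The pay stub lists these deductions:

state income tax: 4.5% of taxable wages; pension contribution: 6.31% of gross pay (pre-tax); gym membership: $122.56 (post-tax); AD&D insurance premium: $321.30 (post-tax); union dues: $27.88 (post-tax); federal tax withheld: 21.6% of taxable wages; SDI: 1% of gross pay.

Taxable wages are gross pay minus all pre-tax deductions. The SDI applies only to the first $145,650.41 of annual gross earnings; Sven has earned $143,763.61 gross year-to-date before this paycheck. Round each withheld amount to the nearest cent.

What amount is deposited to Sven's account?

Pension contribution: $4,582.23 × 0.0631 = $289.14
Taxable wages = $4,582.23 − $289.14 = $4,293.09
Federal tax withheld: $4,293.09 × 0.216 = $927.31
State income tax: $4,293.09 × 0.045 = $193.19
SDI: only $145,650.41 − $143,763.61 = $1,886.80 of this check is subject → $1,886.80 × 0.01 = $18.87
Gym membership: $122.56
AD&D insurance premium: $321.30
Union dues: $27.88
Total deductions = $289.14 + $927.31 + $193.19 + $18.87 + $122.56 + $321.30 + $27.88 = $1,900.25
Net pay = $4,582.23 − $1,900.25 = $2,681.98

$2,681.98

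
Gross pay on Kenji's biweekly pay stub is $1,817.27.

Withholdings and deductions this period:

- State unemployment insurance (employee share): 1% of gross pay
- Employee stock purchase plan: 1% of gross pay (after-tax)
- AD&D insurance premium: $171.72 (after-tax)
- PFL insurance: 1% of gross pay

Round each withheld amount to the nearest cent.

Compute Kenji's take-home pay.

$1,591.04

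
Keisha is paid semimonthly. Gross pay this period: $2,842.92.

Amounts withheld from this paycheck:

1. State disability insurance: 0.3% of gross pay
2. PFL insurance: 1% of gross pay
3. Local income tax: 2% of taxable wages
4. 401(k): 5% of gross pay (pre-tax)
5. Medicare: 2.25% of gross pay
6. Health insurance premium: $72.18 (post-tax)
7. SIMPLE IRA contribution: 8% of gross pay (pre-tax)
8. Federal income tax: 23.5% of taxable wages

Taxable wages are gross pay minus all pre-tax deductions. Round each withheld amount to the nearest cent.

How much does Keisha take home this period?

$1,669.53

SIMPLE IRA contribution: $2,842.92 × 0.08 = $227.43
401(k): $2,842.92 × 0.05 = $142.15
Pre-tax total = $227.43 + $142.15 = $369.58
Taxable wages = $2,842.92 − $369.58 = $2,473.34
Local income tax: $2,473.34 × 0.02 = $49.47
Federal income tax: $2,473.34 × 0.235 = $581.23
State disability insurance: $2,842.92 × 0.003 = $8.53
Medicare: $2,842.92 × 0.0225 = $63.97
PFL insurance: $2,842.92 × 0.01 = $28.43
Health insurance premium: $72.18
Total deductions = $227.43 + $142.15 + $49.47 + $581.23 + $8.53 + $63.97 + $28.43 + $72.18 = $1,173.39
Net pay = $2,842.92 − $1,173.39 = $1,669.53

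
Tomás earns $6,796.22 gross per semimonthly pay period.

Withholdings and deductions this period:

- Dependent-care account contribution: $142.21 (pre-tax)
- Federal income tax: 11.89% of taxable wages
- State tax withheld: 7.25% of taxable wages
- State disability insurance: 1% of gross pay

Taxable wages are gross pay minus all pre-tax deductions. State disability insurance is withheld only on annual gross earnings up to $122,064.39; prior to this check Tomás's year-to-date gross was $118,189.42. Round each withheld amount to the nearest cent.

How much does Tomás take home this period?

$5,341.68

Dependent-care account contribution: $142.21
Taxable wages = $6,796.22 − $142.21 = $6,654.01
Federal income tax: $6,654.01 × 0.1189 = $791.16
State tax withheld: $6,654.01 × 0.0725 = $482.42
State disability insurance: only $122,064.39 − $118,189.42 = $3,874.97 of this check is subject → $3,874.97 × 0.01 = $38.75
Total deductions = $142.21 + $791.16 + $482.42 + $38.75 = $1,454.54
Net pay = $6,796.22 − $1,454.54 = $5,341.68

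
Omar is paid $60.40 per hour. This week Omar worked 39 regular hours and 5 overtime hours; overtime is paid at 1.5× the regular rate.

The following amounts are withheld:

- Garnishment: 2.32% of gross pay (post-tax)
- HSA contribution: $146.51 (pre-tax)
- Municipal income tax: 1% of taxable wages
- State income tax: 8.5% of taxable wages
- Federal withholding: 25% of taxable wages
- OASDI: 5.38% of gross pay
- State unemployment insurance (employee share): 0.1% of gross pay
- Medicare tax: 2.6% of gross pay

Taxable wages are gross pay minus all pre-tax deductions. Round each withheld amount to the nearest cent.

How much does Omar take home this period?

Regular pay: 39 × $60.40 = $2355.60
Overtime pay: 5 × $60.40 × 1.5 = $453.00
Gross pay = $2355.60 + $453.00 = $2808.60
HSA contribution: $146.51
Taxable wages = $2808.60 − $146.51 = $2662.09
State income tax: $2662.09 × 0.085 = $226.28
Federal withholding: $2662.09 × 0.25 = $665.52
Municipal income tax: $2662.09 × 0.01 = $26.62
OASDI: $2808.60 × 0.0538 = $151.10
State unemployment insurance (employee share): $2808.60 × 0.001 = $2.81
Medicare tax: $2808.60 × 0.026 = $73.02
Garnishment: $2808.60 × 0.0232 = $65.16
Total deductions = $146.51 + $226.28 + $665.52 + $26.62 + $151.10 + $2.81 + $73.02 + $65.16 = $1357.02
Net pay = $2808.60 − $1357.02 = $1451.58

$1451.58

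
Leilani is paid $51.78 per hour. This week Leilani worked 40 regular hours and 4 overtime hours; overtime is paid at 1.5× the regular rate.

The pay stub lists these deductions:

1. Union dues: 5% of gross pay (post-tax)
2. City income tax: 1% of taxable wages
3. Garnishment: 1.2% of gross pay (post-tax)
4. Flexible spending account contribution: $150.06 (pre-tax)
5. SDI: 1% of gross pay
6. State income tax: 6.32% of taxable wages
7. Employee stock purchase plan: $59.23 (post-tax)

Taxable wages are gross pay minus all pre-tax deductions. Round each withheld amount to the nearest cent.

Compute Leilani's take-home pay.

$1,837.73

Regular pay: 40 × $51.78 = $2,071.20
Overtime pay: 4 × $51.78 × 1.5 = $310.68
Gross pay = $2,071.20 + $310.68 = $2,381.88
Flexible spending account contribution: $150.06
Taxable wages = $2,381.88 − $150.06 = $2,231.82
State income tax: $2,231.82 × 0.0632 = $141.05
City income tax: $2,231.82 × 0.01 = $22.32
SDI: $2,381.88 × 0.01 = $23.82
Union dues: $2,381.88 × 0.05 = $119.09
Employee stock purchase plan: $59.23
Garnishment: $2,381.88 × 0.012 = $28.58
Total deductions = $150.06 + $141.05 + $22.32 + $23.82 + $119.09 + $59.23 + $28.58 = $544.15
Net pay = $2,381.88 − $544.15 = $1,837.73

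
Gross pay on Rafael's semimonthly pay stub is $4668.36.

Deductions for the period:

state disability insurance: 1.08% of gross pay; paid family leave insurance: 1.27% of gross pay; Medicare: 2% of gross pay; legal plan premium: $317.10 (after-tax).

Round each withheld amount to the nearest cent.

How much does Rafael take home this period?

$4148.18

Medicare: $4668.36 × 0.02 = $93.37
State disability insurance: $4668.36 × 0.0108 = $50.42
Paid family leave insurance: $4668.36 × 0.0127 = $59.29
Legal plan premium: $317.10
Total deductions = $93.37 + $50.42 + $59.29 + $317.10 = $520.18
Net pay = $4668.36 − $520.18 = $4148.18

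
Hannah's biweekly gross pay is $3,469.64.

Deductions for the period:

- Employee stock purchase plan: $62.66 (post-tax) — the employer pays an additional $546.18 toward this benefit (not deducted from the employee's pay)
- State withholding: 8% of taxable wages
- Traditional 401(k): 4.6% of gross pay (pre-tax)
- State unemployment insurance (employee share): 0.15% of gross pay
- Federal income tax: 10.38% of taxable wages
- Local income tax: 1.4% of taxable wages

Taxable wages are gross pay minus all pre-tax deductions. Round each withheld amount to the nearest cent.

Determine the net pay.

$2,587.46

Traditional 401(k): $3,469.64 × 0.046 = $159.60
Taxable wages = $3,469.64 − $159.60 = $3,310.04
State withholding: $3,310.04 × 0.08 = $264.80
Federal income tax: $3,310.04 × 0.1038 = $343.58
Local income tax: $3,310.04 × 0.014 = $46.34
State unemployment insurance (employee share): $3,469.64 × 0.0015 = $5.20
Employee stock purchase plan: $62.66
(Employer's $546.18 toward employee stock purchase plan is not withheld from the employee.)
Total deductions = $159.60 + $264.80 + $343.58 + $46.34 + $5.20 + $62.66 = $882.18
Net pay = $3,469.64 − $882.18 = $2,587.46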